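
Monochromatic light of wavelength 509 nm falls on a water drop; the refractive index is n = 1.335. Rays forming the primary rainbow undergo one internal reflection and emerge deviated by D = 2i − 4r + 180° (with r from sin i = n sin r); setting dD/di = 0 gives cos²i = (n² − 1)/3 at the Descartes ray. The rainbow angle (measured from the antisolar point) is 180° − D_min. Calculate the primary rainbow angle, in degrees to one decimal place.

41.8°

cos²i = (1.78222 − 1)/3 = 0.26074; i = arccos(0.51063) = 59.294°.
sin r = sin 59.294°/1.335 = 0.64405; r = 40.094°.
D_min = 2·59.294° − 4·40.094° + 180° = 138.212°.
Rainbow angle = 180° − D_min = 41.788°.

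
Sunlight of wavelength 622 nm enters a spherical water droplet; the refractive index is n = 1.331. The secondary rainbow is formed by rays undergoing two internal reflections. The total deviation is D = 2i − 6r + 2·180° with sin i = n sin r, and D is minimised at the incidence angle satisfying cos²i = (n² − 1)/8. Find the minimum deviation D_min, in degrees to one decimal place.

cos²i = (1.77156 − 1)/8 = 0.09645; i = arccos(0.31056) = 71.907°.
sin r = sin 71.907°/1.331 = 0.71417; r = 45.575°.
D_min = 2·71.907° − 6·45.575° + 360° = 230.365°.

230.4°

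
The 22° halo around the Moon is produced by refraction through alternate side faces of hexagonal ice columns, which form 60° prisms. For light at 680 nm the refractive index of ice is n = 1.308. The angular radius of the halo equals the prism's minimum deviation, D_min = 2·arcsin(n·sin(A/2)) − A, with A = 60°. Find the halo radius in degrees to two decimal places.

21.69°

n·sin(A/2) = 1.308 × sin 30° = 1.308 × 0.5000 = 0.6540.
D_min = 2·arcsin(0.6540) − 60° = 2 × 40.844° − 60° = 21.688°.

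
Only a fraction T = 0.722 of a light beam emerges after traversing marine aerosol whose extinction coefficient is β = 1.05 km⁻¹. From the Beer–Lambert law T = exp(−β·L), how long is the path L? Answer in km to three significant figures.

0.310 km

Beer–Lambert: T = exp(−βL) ⇒ L = −ln(T)/β = −ln(0.722)/1.05 = 0.3257/1.05 = 0.3102 km.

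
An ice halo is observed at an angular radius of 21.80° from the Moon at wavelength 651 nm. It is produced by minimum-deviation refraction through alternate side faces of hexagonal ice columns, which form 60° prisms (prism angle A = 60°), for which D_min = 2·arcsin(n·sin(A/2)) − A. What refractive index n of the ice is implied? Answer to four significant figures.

1.309

Rearranging: n = sin((D_min + A)/2) / sin(A/2).
(D_min + A)/2 = (21.80° + 60°)/2 = 40.900°.
n = sin 40.900° / sin 30° = 0.6547 / 0.5000 = 1.3095.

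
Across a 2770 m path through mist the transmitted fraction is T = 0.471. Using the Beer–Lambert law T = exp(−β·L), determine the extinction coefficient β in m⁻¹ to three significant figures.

0.000272 m⁻¹

Beer–Lambert: T = exp(−βL) ⇒ β = −ln(T)/L = −ln(0.471)/2770 = 0.7529/2770 = 0.0002718 m⁻¹.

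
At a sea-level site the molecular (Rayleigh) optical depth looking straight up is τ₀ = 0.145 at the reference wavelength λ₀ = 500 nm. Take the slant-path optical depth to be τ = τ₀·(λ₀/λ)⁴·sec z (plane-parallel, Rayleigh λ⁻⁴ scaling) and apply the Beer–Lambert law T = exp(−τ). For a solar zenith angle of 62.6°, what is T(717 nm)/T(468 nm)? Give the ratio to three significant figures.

1.40

Airmass: sec 62.6° = 2.1730.
τ(717 nm) = 0.145 × (500/717)⁴ × 2.1730 = 0.145 × 0.2365 × 2.1730 = 0.0745.
τ(468 nm) = 0.145 × (500/468)⁴ × 2.1730 = 0.145 × 1.3029 × 2.1730 = 0.4105.
T(717)/T(468) = exp(τ_B − τ_A) = exp(0.3360) = 1.3993.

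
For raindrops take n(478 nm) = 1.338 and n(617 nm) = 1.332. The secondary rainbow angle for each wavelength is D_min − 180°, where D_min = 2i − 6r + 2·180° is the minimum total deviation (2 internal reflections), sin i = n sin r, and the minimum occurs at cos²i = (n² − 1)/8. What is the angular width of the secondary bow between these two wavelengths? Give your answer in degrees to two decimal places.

At 478 nm (n = 1.338): cos²i = 0.09878 → i = 71.682°, r = 45.195°, D_min = 232.193°, rainbow angle = 52.193°.
At 617 nm (n = 1.332): cos²i = 0.09678 → i = 71.875°, r = 45.520°, D_min = 230.628°, rainbow angle = 50.628°.
Angular width = |52.193° − 50.628°| = 1.564°.

1.56°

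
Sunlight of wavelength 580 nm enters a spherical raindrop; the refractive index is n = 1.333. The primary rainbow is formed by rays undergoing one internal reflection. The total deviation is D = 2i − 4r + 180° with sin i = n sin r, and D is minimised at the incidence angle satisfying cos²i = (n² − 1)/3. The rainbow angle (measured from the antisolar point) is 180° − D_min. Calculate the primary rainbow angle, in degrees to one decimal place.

cos²i = (1.77689 − 1)/3 = 0.25896; i = arccos(0.50888) = 59.410°.
sin r = sin 59.410°/1.333 = 0.64579; r = 40.225°.
D_min = 2·59.410° − 4·40.225° + 180° = 137.922°.
Rainbow angle = 180° − D_min = 42.078°.

42.1°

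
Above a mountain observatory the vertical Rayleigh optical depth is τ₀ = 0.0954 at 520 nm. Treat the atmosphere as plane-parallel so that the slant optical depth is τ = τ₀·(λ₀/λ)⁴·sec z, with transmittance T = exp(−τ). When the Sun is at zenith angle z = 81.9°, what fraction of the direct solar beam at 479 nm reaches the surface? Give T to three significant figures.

0.390

sec 81.9° = 7.0972.
τ = 0.0954 × (520/479)⁴ × 7.0972 = 0.0954 × 1.3889 × 7.0972 = 0.9404.
T = exp(−0.9404) = 0.3905.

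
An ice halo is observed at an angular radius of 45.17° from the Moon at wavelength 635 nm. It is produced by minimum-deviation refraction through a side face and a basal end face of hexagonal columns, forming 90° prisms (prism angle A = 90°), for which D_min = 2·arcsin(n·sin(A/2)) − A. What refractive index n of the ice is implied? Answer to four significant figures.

Rearranging: n = sin((D_min + A)/2) / sin(A/2).
(D_min + A)/2 = (45.17° + 90°)/2 = 67.585°.
n = sin 67.585° / sin 45° = 0.9244 / 0.7071 = 1.3074.

1.307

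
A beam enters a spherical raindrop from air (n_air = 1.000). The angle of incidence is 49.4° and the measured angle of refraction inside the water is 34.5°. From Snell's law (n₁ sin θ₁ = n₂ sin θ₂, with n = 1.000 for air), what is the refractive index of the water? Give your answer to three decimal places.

n = sin θ_i / sin θ_r = sin 49.4° / sin 34.5° = 0.7593 / 0.5664 = 1.3405.

1.341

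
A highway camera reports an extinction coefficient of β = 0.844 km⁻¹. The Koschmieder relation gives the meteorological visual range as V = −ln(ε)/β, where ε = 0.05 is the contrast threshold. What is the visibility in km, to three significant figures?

V = −ln(0.05) / 0.844 = 2.996 / 0.844 = 3.5494 km.

3.55 km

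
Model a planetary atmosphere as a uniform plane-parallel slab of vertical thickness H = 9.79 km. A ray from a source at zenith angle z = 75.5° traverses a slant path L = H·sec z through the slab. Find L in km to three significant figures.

39.1 km

sec z = 1/cos 75.5° = 3.9939.
L = 9.79 × 3.9939 = 39.101 km.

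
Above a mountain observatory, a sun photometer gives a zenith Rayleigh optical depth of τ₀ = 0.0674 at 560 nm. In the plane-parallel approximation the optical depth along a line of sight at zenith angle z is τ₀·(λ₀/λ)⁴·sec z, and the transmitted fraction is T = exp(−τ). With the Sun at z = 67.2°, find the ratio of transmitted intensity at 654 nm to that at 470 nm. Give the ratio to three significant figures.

Airmass: sec 67.2° = 2.5805.
τ(654 nm) = 0.0674 × (560/654)⁴ × 2.5805 = 0.0674 × 0.5376 × 2.5805 = 0.0935.
τ(470 nm) = 0.0674 × (560/470)⁴ × 2.5805 = 0.0674 × 2.0154 × 2.5805 = 0.3505.
T(654)/T(470) = exp(τ_B − τ_A) = exp(0.2570) = 1.2931.

1.29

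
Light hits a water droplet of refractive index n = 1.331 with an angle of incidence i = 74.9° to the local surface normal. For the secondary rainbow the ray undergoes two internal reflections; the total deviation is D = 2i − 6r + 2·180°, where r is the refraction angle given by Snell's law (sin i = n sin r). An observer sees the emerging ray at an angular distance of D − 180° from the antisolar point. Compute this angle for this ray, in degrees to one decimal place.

50.8°

sin r = sin 74.9° / 1.331 = 0.9655/1.331 = 0.7254; r = 46.50°.
D = 2·74.9° − 6·46.50° + 2·180° = 149.80° − 279.00° + 360° = 230.80°.
Angle from antisolar point = D − 180° = 50.80°.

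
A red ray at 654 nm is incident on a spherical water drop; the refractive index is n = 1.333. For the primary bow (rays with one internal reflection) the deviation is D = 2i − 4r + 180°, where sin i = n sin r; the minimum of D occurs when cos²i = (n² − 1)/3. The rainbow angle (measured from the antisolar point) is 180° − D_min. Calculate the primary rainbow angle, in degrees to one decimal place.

cos²i = (1.77689 − 1)/3 = 0.25896; i = arccos(0.50888) = 59.410°.
sin r = sin 59.410°/1.333 = 0.64579; r = 40.225°.
D_min = 2·59.410° − 4·40.225° + 180° = 137.922°.
Rainbow angle = 180° − D_min = 42.078°.

42.1°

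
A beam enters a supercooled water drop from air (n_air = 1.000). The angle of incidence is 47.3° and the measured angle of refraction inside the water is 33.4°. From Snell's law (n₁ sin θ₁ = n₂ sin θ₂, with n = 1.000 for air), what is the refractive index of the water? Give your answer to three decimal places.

1.335

n = sin θ_i / sin θ_r = sin 47.3° / sin 33.4° = 0.7349 / 0.5505 = 1.3350.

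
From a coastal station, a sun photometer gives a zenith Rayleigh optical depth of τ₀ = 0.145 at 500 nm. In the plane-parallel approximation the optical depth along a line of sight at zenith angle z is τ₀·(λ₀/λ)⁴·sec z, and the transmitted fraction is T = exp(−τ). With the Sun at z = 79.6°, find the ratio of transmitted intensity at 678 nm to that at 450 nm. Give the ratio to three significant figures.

2.68

Airmass: sec 79.6° = 5.5396.
τ(678 nm) = 0.145 × (500/678)⁴ × 5.5396 = 0.145 × 0.2958 × 5.5396 = 0.2376.
τ(450 nm) = 0.145 × (500/450)⁴ × 5.5396 = 0.145 × 1.5242 × 5.5396 = 1.2243.
T(678)/T(450) = exp(τ_B − τ_A) = exp(0.9867) = 2.6823.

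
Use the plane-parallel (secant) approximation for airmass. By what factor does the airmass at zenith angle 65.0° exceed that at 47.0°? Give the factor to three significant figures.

X(65.0°)/X(47.0°) = sec 65.0° / sec 47.0° = cos 47.0° / cos 65.0° = 0.6820/0.4226 = 1.6137.

1.61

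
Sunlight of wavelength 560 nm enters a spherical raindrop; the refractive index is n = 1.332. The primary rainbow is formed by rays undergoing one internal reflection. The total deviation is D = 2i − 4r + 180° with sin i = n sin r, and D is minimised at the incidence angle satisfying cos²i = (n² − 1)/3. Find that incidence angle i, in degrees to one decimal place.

59.5°

cos²i = (1.332² − 1)/3 = (1.77422 − 1)/3 = 0.25807.
cos i = 0.50801, so i = 59.469°.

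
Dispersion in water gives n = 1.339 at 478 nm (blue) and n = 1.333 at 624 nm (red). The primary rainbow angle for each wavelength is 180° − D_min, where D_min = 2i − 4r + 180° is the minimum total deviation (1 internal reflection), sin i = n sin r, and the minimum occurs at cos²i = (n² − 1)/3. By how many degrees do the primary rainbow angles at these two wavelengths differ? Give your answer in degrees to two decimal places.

0.86°

At 478 nm (n = 1.339): cos²i = 0.26431 → i = 59.062°, r = 39.834°, D_min = 138.786°, rainbow angle = 41.214°.
At 624 nm (n = 1.333): cos²i = 0.25896 → i = 59.410°, r = 40.225°, D_min = 137.922°, rainbow angle = 42.078°.
Angular width = |41.214° − 42.078°| = 0.865°.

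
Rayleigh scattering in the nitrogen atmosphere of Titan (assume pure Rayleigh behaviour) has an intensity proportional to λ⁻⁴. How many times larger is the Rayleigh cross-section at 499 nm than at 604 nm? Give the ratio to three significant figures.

2.15

Rayleigh scattering ∝ λ⁻⁴, so the ratio of coefficients is the inverse fourth power of the wavelength ratio.
σ(499)/σ(604) = (604/499)⁴ = (1.2104)⁴ = 2.147.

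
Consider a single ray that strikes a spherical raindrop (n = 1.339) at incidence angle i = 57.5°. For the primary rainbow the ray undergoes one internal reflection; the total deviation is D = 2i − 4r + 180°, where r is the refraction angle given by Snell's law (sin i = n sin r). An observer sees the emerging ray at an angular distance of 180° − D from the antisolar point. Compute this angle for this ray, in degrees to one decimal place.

41.2°

sin r = sin 57.5° / 1.339 = 0.8434/1.339 = 0.6299; r = 39.04°.
D = 2·57.5° − 4·39.04° + 180° = 115.00° − 156.16° + 180° = 138.84°.
Angle from antisolar point = 180° − D = 41.16°.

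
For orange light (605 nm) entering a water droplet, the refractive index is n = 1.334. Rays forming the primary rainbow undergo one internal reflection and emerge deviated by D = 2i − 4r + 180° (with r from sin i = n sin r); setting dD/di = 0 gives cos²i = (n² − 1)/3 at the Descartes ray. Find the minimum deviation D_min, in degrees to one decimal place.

cos²i = (1.77956 − 1)/3 = 0.25985; i = arccos(0.50976) = 59.352°.
sin r = sin 59.352°/1.334 = 0.64492; r = 40.159°.
D_min = 2·59.352° − 4·40.159° + 180° = 138.067°.

138.1°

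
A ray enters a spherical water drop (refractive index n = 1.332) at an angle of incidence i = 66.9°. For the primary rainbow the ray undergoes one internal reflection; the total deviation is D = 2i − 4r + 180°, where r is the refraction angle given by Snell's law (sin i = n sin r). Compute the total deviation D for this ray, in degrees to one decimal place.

sin r = sin 66.9° / 1.332 = 0.9198/1.332 = 0.6906; r = 43.67°.
D = 2·66.9° − 4·43.67° + 180° = 133.80° − 174.70° + 180° = 139.10°.

139.1°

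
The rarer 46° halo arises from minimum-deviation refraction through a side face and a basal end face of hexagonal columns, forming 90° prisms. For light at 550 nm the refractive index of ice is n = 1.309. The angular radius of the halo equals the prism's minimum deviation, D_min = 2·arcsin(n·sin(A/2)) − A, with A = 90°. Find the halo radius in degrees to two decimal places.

45.52°

n·sin(A/2) = 1.309 × sin 45° = 1.309 × 0.7071 = 0.9256.
D_min = 2·arcsin(0.9256) − 90° = 2 × 67.759° − 90° = 45.519°.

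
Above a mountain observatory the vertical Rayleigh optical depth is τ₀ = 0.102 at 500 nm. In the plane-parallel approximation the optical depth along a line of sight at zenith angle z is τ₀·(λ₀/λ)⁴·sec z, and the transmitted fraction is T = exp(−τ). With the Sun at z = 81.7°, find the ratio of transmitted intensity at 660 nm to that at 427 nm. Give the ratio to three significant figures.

Airmass: sec 81.7° = 6.9273.
τ(660 nm) = 0.102 × (500/660)⁴ × 6.9273 = 0.102 × 0.3294 × 6.9273 = 0.2327.
τ(427 nm) = 0.102 × (500/427)⁴ × 6.9273 = 0.102 × 1.8800 × 6.9273 = 1.3284.
T(660)/T(427) = exp(τ_B − τ_A) = exp(1.0957) = 2.9912.

2.99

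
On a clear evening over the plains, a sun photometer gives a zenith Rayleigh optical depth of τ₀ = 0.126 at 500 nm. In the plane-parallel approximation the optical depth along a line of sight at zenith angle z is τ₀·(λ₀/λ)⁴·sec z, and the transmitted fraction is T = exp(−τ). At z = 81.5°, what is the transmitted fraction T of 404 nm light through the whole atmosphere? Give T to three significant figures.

0.135

sec 81.5° = 6.7655.
τ = 0.126 × (500/404)⁴ × 6.7655 = 0.126 × 2.3461 × 6.7655 = 2.0000.
T = exp(−2.0000) = 0.1353.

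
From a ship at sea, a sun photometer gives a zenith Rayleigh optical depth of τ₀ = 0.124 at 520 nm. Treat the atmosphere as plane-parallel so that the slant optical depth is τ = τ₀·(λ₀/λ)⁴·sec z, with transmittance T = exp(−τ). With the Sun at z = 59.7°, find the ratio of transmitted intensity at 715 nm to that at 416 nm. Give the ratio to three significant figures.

1.70

Airmass: sec 59.7° = 1.9821.
τ(715 nm) = 0.124 × (520/715)⁴ × 1.9821 = 0.124 × 0.2798 × 1.9821 = 0.0688.
τ(416 nm) = 0.124 × (520/416)⁴ × 1.9821 = 0.124 × 2.4414 × 1.9821 = 0.6000.
T(715)/T(416) = exp(τ_B − τ_A) = exp(0.5313) = 1.7011.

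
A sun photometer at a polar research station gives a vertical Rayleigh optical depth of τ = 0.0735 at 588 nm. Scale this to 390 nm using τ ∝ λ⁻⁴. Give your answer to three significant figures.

0.380

τ(390 nm) = τ(588 nm) × (588/390)⁴ = 0.0735 × (1.5077)⁴ = 0.0735 × 5.1671 = 0.3798.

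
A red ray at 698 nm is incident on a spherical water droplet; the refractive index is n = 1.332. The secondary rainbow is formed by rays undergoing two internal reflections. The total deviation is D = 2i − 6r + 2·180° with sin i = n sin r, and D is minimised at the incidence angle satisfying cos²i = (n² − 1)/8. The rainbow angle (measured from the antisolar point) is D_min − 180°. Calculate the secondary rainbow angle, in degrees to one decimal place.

cos²i = (1.77422 − 1)/8 = 0.09678; i = arccos(0.31109) = 71.875°.
sin r = sin 71.875°/1.332 = 0.71350; r = 45.520°.
D_min = 2·71.875° − 6·45.520° + 360° = 230.628°.
Rainbow angle = D_min − 180° = 50.628°.

50.6°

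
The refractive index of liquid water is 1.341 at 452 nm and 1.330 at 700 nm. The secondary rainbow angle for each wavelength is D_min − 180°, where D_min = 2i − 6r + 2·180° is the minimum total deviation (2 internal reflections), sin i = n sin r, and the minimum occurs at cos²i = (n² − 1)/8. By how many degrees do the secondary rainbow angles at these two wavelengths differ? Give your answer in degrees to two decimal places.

2.86°

At 452 nm (n = 1.341): cos²i = 0.09979 → i = 71.586°, r = 45.034°, D_min = 232.966°, rainbow angle = 52.966°.
At 700 nm (n = 1.330): cos²i = 0.09611 → i = 71.940°, r = 45.630°, D_min = 230.101°, rainbow angle = 50.101°.
Angular width = |52.966° − 50.101°| = 2.865°.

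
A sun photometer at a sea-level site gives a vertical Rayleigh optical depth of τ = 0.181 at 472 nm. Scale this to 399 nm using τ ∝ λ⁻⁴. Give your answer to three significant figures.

τ(399 nm) = τ(472 nm) × (472/399)⁴ = 0.181 × (1.1830)⁴ = 0.181 × 1.9583 = 0.3545.

0.354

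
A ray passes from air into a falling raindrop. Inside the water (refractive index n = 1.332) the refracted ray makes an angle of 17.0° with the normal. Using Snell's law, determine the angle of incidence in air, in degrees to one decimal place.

Snell: sin θ_i = n · sin θ_r = 1.332 × sin 17.0° = 1.332 × 0.2924 = 0.3894.
θ_i = arcsin(0.3894) = 22.92°.

22.9°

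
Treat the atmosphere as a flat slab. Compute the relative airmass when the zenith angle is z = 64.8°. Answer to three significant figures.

2.35

X = sec z = 1/cos 64.8° = 1/0.4258 = 2.3486.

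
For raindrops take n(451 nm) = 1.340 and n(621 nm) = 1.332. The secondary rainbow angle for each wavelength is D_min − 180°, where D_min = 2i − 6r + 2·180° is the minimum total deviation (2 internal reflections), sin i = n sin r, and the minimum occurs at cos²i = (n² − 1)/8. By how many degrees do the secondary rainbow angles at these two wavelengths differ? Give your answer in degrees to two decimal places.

2.08°

At 451 nm (n = 1.340): cos²i = 0.09945 → i = 71.618°, r = 45.088°, D_min = 232.709°, rainbow angle = 52.709°.
At 621 nm (n = 1.332): cos²i = 0.09678 → i = 71.875°, r = 45.520°, D_min = 230.628°, rainbow angle = 50.628°.
Angular width = |52.709° − 50.628°| = 2.080°.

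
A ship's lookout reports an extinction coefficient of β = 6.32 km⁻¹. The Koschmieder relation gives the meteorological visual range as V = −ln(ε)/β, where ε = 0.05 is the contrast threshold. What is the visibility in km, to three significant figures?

0.474 km

V = −ln(0.05) / 6.32 = 2.996 / 6.32 = 0.4740 km.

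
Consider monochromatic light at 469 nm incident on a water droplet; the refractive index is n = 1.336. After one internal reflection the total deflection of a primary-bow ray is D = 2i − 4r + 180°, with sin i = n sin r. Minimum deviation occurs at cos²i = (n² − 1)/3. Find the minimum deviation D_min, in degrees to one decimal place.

138.4°

cos²i = (1.78490 − 1)/3 = 0.26163; i = arccos(0.51150) = 59.236°.
sin r = sin 59.236°/1.336 = 0.64318; r = 40.029°.
D_min = 2·59.236° − 4·40.029° + 180° = 138.356°.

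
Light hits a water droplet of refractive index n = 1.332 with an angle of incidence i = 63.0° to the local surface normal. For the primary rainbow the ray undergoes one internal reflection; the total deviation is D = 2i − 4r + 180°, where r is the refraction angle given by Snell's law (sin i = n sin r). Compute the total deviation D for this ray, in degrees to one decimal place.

sin r = sin 63.0° / 1.332 = 0.8910/1.332 = 0.6689; r = 41.98°.
D = 2·63.0° − 4·41.98° + 180° = 126.00° − 167.94° + 180° = 138.06°.

138.1°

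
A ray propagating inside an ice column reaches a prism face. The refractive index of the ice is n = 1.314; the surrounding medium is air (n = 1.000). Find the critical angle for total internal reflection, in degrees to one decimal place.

49.6°

sin θ_c = n_air / n = 1.000 / 1.314 = 0.7610.
θ_c = arcsin(0.7610) = 49.56°.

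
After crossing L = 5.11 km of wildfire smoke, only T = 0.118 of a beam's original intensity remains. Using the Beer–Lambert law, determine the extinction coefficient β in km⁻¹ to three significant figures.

0.418 km⁻¹

Beer–Lambert: T = exp(−βL) ⇒ β = −ln(T)/L = −ln(0.118)/5.11 = 2.1371/5.11 = 0.4182 km⁻¹.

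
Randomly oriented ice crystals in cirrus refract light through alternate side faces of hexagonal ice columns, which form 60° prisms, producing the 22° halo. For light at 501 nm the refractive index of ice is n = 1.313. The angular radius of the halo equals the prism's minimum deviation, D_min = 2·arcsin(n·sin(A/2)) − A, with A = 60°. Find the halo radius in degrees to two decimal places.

22.07°

n·sin(A/2) = 1.313 × sin 30° = 1.313 × 0.5000 = 0.6565.
D_min = 2·arcsin(0.6565) − 60° = 2 × 41.033° − 60° = 22.067°.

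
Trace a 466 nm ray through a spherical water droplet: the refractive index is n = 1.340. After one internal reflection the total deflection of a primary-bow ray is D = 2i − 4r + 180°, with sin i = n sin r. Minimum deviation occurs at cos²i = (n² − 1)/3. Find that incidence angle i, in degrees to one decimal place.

59.0°

cos²i = (1.340² − 1)/3 = (1.79560 − 1)/3 = 0.26520.
cos i = 0.51498, so i = 59.004°.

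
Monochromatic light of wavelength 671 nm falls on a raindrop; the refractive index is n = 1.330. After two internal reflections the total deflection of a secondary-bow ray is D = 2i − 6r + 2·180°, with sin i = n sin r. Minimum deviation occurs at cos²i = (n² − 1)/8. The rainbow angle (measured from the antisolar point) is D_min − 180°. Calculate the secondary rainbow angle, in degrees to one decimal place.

50.1°

cos²i = (1.76890 − 1)/8 = 0.09611; i = arccos(0.31002) = 71.940°.
sin r = sin 71.940°/1.330 = 0.71483; r = 45.630°.
D_min = 2·71.940° − 6·45.630° + 360° = 230.101°.
Rainbow angle = D_min − 180° = 50.101°.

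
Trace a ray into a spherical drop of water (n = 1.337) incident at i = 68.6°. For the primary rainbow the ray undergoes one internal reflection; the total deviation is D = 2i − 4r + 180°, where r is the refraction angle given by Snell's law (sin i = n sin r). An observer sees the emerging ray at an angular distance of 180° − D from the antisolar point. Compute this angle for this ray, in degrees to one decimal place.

sin r = sin 68.6° / 1.337 = 0.9311/1.337 = 0.6964; r = 44.14°.
D = 2·68.6° − 4·44.14° + 180° = 137.20° − 176.55° + 180° = 140.65°.
Angle from antisolar point = 180° − D = 39.35°.

39.3°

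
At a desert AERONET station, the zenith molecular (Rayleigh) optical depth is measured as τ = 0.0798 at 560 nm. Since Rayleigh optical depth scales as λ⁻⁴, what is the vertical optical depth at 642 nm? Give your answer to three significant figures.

τ(642 nm) = τ(560 nm) × (560/642)⁴ = 0.0798 × (0.8723)⁴ = 0.0798 × 0.5789 = 0.0462.

0.0462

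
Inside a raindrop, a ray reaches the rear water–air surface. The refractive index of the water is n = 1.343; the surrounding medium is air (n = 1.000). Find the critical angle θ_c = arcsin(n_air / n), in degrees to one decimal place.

48.1°

sin θ_c = n_air / n = 1.000 / 1.343 = 0.7446.
θ_c = arcsin(0.7446) = 48.12°.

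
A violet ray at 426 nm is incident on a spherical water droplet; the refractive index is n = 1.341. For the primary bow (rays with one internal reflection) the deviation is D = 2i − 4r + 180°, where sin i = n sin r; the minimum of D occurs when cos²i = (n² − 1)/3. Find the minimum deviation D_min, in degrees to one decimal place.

139.1°

cos²i = (1.79828 − 1)/3 = 0.26609; i = arccos(0.51584) = 58.946°.
sin r = sin 58.946°/1.341 = 0.63884; r = 39.705°.
D_min = 2·58.946° − 4·39.705° + 180° = 139.071°.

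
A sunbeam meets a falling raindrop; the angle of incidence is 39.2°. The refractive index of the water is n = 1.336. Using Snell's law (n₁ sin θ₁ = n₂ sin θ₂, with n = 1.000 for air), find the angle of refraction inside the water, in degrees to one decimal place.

Snell: sin θ_r = sin θ_i / n = sin 39.2° / 1.336 = 0.6320 / 1.336 = 0.4731.
θ_r = arcsin(0.4731) = 28.23°.

28.2°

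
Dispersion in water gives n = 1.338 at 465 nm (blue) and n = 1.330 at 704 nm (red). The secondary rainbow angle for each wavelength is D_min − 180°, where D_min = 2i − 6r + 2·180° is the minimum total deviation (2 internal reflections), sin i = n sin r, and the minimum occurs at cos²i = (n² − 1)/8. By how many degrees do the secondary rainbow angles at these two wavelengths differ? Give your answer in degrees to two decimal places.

At 465 nm (n = 1.338): cos²i = 0.09878 → i = 71.682°, r = 45.195°, D_min = 232.193°, rainbow angle = 52.193°.
At 704 nm (n = 1.330): cos²i = 0.09611 → i = 71.940°, r = 45.630°, D_min = 230.101°, rainbow angle = 50.101°.
Angular width = |52.193° − 50.101°| = 2.092°.

2.09°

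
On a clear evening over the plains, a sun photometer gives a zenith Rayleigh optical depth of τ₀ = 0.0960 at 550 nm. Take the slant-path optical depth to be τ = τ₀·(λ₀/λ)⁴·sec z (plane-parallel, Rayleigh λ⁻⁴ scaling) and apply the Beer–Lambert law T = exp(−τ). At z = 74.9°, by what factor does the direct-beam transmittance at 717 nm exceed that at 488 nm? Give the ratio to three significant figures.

1.60

Airmass: sec 74.9° = 3.8387.
τ(717 nm) = 0.0960 × (550/717)⁴ × 3.8387 = 0.0960 × 0.3462 × 3.8387 = 0.1276.
τ(488 nm) = 0.0960 × (550/488)⁴ × 3.8387 = 0.0960 × 1.6135 × 3.8387 = 0.5946.
T(717)/T(488) = exp(τ_B − τ_A) = exp(0.4670) = 1.5952.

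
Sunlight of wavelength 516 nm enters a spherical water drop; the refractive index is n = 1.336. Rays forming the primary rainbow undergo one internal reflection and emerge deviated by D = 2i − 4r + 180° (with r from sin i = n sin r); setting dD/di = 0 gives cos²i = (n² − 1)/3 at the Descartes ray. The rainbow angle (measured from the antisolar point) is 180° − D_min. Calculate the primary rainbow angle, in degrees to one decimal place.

41.6°

cos²i = (1.78490 − 1)/3 = 0.26163; i = arccos(0.51150) = 59.236°.
sin r = sin 59.236°/1.336 = 0.64318; r = 40.029°.
D_min = 2·59.236° − 4·40.029° + 180° = 138.356°.
Rainbow angle = 180° − D_min = 41.644°.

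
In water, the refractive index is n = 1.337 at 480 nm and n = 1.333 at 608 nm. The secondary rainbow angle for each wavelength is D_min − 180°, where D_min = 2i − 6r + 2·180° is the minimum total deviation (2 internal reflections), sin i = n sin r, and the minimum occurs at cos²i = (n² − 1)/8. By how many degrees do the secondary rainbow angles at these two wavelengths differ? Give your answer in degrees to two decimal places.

At 480 nm (n = 1.337): cos²i = 0.09845 → i = 71.714°, r = 45.249°, D_min = 231.934°, rainbow angle = 51.934°.
At 608 nm (n = 1.333): cos²i = 0.09711 → i = 71.843°, r = 45.466°, D_min = 230.891°, rainbow angle = 50.891°.
Angular width = |51.934° − 50.891°| = 1.043°.

1.04°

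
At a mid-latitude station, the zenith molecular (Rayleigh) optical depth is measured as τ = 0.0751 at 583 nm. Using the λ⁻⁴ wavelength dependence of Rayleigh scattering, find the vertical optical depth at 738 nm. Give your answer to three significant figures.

τ(738 nm) = τ(583 nm) × (583/738)⁴ = 0.0751 × (0.7900)⁴ = 0.0751 × 0.3894 = 0.0292.

0.0292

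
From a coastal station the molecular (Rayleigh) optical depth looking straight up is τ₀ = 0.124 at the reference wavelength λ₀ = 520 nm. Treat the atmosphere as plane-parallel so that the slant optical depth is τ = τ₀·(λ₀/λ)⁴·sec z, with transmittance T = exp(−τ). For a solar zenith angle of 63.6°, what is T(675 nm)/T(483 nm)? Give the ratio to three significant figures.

1.32

Airmass: sec 63.6° = 2.2490.
τ(675 nm) = 0.124 × (520/675)⁴ × 2.2490 = 0.124 × 0.3522 × 2.2490 = 0.0982.
τ(483 nm) = 0.124 × (520/483)⁴ × 2.2490 = 0.124 × 1.3435 × 2.2490 = 0.3747.
T(675)/T(483) = exp(τ_B − τ_A) = exp(0.2764) = 1.3184.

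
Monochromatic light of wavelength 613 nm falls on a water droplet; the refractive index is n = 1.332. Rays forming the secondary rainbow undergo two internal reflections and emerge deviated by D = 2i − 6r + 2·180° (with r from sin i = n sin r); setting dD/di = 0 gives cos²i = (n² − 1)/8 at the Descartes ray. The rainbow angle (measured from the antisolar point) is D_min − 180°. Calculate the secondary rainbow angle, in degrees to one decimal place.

50.6°

cos²i = (1.77422 − 1)/8 = 0.09678; i = arccos(0.31109) = 71.875°.
sin r = sin 71.875°/1.332 = 0.71350; r = 45.520°.
D_min = 2·71.875° − 6·45.520° + 360° = 230.628°.
Rainbow angle = D_min − 180° = 50.628°.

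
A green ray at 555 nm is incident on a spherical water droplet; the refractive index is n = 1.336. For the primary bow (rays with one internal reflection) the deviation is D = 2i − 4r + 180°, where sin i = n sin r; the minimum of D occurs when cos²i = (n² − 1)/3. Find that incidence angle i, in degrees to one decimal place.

59.2°

cos²i = (1.336² − 1)/3 = (1.78490 − 1)/3 = 0.26163.
cos i = 0.51150, so i = 59.236°.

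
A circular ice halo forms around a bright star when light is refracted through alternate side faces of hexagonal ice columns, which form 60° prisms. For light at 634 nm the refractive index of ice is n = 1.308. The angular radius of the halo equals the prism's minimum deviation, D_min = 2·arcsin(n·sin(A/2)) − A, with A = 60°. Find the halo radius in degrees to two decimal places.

21.69°

n·sin(A/2) = 1.308 × sin 30° = 1.308 × 0.5000 = 0.6540.
D_min = 2·arcsin(0.6540) − 60° = 2 × 40.844° − 60° = 21.688°.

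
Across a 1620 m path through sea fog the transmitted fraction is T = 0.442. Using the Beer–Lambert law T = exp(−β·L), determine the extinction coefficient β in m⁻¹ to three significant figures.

0.000504 m⁻¹

Beer–Lambert: T = exp(−βL) ⇒ β = −ln(T)/L = −ln(0.442)/1620 = 0.8164/1620 = 0.000504 m⁻¹.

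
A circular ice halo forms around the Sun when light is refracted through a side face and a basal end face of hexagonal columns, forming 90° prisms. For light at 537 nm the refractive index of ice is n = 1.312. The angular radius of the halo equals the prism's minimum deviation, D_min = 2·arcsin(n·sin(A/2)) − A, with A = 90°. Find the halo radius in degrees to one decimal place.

n·sin(A/2) = 1.312 × sin 45° = 1.312 × 0.7071 = 0.9277.
D_min = 2·arcsin(0.9277) − 90° = 2 × 68.083° − 90° = 46.166°.

46.2°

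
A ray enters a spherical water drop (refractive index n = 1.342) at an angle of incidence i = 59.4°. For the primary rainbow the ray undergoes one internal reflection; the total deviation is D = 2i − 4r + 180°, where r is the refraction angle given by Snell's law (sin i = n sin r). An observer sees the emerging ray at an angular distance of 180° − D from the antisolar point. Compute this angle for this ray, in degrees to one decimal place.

sin r = sin 59.4° / 1.342 = 0.8607/1.342 = 0.6414; r = 39.90°.
D = 2·59.4° − 4·39.90° + 180° = 118.80° − 159.58° + 180° = 139.22°.
Angle from antisolar point = 180° − D = 40.78°.

40.8°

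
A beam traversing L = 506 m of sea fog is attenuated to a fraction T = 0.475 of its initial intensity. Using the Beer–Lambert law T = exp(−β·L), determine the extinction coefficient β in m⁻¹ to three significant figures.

Beer–Lambert: T = exp(−βL) ⇒ β = −ln(T)/L = −ln(0.475)/506 = 0.7444/506 = 0.001471 m⁻¹.

0.00147 m⁻¹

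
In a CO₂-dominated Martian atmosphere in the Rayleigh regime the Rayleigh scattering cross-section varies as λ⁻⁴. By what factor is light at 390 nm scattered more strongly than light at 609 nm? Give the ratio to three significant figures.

Rayleigh scattering ∝ λ⁻⁴, so the ratio of coefficients is the inverse fourth power of the wavelength ratio.
σ(390)/σ(609) = (609/390)⁴ = (1.5615)⁴ = 5.946.

5.95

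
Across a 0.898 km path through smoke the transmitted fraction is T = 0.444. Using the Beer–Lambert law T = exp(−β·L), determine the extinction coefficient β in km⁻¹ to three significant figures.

Beer–Lambert: T = exp(−βL) ⇒ β = −ln(T)/L = −ln(0.444)/0.898 = 0.8119/0.898 = 0.9042 km⁻¹.

0.904 km⁻¹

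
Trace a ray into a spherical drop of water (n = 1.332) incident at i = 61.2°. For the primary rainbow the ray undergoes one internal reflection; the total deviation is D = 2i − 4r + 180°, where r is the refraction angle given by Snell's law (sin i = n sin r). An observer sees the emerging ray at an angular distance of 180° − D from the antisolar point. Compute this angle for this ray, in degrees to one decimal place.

sin r = sin 61.2° / 1.332 = 0.8763/1.332 = 0.6579; r = 41.14°.
D = 2·61.2° − 4·41.14° + 180° = 122.40° − 164.56° + 180° = 137.84°.
Angle from antisolar point = 180° − D = 42.16°.

42.2°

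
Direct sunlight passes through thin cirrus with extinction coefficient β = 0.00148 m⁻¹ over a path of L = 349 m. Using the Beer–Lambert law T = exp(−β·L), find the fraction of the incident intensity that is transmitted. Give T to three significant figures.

0.597

τ = β·L = 0.00148 × 349 = 0.5165.
T = exp(−0.5165) = 0.5966.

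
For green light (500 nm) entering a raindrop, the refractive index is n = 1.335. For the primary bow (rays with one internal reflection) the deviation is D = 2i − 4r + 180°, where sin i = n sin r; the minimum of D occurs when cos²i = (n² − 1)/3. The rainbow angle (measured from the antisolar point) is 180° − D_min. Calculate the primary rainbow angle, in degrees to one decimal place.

cos²i = (1.78222 − 1)/3 = 0.26074; i = arccos(0.51063) = 59.294°.
sin r = sin 59.294°/1.335 = 0.64405; r = 40.094°.
D_min = 2·59.294° − 4·40.094° + 180° = 138.212°.
Rainbow angle = 180° − D_min = 41.788°.

41.8°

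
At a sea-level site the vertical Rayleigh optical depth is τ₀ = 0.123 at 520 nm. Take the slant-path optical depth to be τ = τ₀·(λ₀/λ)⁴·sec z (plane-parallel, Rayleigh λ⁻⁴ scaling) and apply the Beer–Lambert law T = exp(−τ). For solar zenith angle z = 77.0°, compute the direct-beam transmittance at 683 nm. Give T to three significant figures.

sec 77.0° = 4.4454.
τ = 0.123 × (520/683)⁴ × 4.4454 = 0.123 × 0.3360 × 4.4454 = 0.1837.
T = exp(−0.1837) = 0.8322.

0.832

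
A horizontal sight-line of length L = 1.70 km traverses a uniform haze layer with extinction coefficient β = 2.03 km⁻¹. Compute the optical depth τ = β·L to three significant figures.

3.45

τ = β·L = 2.03 × 1.70 = 3.4510.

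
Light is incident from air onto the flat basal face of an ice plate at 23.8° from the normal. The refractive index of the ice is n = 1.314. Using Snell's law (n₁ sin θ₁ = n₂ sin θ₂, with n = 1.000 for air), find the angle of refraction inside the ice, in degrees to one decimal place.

Snell: sin θ_r = sin θ_i / n = sin 23.8° / 1.314 = 0.4035 / 1.314 = 0.3071.
θ_r = arcsin(0.3071) = 17.89°.

17.9°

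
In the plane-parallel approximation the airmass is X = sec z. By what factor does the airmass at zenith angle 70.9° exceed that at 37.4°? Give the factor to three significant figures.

2.43

X(70.9°)/X(37.4°) = sec 70.9° / sec 37.4° = cos 37.4° / cos 70.9° = 0.7944/0.3272 = 2.4278.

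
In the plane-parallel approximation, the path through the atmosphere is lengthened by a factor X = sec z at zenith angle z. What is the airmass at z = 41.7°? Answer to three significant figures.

1.34

X = sec z = 1/cos 41.7° = 1/0.7466 = 1.3393.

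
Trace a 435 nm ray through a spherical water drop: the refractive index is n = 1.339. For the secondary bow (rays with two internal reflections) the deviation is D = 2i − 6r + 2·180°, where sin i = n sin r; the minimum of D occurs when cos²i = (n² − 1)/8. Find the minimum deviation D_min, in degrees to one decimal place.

232.5°

cos²i = (1.79292 − 1)/8 = 0.09912; i = arccos(0.31483) = 71.650°.
sin r = sin 71.650°/1.339 = 0.70885; r = 45.141°.
D_min = 2·71.650° − 6·45.141° + 360° = 232.451°.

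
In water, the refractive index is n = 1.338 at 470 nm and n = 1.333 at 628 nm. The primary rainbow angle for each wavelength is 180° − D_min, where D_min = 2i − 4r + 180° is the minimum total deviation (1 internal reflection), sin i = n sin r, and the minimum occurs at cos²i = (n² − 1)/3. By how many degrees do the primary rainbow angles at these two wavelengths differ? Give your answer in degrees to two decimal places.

0.72°

At 470 nm (n = 1.338): cos²i = 0.26341 → i = 59.120°, r = 39.899°, D_min = 138.643°, rainbow angle = 41.357°.
At 628 nm (n = 1.333): cos²i = 0.25896 → i = 59.410°, r = 40.225°, D_min = 137.922°, rainbow angle = 42.078°.
Angular width = |41.357° − 42.078°| = 0.722°.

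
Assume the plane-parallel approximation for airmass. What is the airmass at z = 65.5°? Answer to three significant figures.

X = sec z = 1/cos 65.5° = 1/0.4147 = 2.4114.

2.41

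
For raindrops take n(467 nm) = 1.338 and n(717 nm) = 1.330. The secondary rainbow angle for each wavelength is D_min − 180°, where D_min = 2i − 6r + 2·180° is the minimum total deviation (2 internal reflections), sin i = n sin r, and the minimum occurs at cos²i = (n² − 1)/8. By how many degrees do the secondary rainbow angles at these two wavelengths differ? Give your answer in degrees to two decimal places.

2.09°

At 467 nm (n = 1.338): cos²i = 0.09878 → i = 71.682°, r = 45.195°, D_min = 232.193°, rainbow angle = 52.193°.
At 717 nm (n = 1.330): cos²i = 0.09611 → i = 71.940°, r = 45.630°, D_min = 230.101°, rainbow angle = 50.101°.
Angular width = |52.193° − 50.101°| = 2.092°.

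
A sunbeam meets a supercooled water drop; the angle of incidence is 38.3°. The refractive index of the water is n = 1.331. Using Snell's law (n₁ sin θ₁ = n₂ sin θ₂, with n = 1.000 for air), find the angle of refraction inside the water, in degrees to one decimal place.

Snell: sin θ_r = sin θ_i / n = sin 38.3° / 1.331 = 0.6198 / 1.331 = 0.4656.
θ_r = arcsin(0.4656) = 27.75°.

27.8°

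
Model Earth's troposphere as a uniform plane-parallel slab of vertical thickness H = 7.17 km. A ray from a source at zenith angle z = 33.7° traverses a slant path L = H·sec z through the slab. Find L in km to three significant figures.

sec z = 1/cos 33.7° = 1.2020.
L = 7.17 × 1.2020 = 8.618 km.

8.62 km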